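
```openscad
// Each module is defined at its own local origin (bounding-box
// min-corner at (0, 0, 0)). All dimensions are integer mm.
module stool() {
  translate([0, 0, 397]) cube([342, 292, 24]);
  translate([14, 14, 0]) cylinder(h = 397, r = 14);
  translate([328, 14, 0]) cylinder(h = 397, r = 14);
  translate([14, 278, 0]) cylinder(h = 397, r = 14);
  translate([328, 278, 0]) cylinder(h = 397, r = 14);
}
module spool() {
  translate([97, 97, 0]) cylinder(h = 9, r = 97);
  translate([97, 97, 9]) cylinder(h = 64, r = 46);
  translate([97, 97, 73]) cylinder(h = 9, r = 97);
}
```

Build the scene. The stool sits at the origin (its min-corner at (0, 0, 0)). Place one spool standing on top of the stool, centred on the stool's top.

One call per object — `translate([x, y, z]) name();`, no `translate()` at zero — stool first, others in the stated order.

stool();
translate([74, 49, 421]) spool();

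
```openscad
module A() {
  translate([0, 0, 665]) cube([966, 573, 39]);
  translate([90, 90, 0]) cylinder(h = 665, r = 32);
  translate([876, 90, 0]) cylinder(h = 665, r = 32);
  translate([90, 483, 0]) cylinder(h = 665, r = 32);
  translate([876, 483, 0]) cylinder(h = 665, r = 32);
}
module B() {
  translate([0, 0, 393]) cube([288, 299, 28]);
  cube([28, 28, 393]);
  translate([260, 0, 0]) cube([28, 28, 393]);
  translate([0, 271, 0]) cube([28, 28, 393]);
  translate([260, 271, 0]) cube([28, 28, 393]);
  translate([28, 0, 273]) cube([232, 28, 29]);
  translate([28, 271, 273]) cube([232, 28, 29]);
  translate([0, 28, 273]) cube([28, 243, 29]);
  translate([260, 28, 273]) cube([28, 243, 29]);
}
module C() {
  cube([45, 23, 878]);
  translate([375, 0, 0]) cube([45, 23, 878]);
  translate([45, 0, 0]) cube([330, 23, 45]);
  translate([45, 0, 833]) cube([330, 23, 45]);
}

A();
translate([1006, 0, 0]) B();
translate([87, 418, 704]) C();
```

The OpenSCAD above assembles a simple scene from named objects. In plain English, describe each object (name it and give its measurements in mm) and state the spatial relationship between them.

A is a table: top 966 mm (x) × 573 mm (y), 39 mm thick, upper face at z = 704 mm, on four round legs of 64 mm diameter, each leg's bounding box inset 58 mm from the nearest pair of top edges, running from z = 0 to the bottom of the top.

B is a simple wooden stool: a rectangular seat 288 mm (x) by 299 mm (y), 28 mm thick, top face at z = 421 mm, on four square legs, each 28×28 mm in cross-section. The legs rest on z = 0, each flush with a corner of the seat. Four stretchers, 28 mm wide and 29 mm tall, connect adjacent legs with their undersides at z = 273 mm, each running between the inner faces of the legs it joins and aligned with the legs' outer faces on the other axis.

C is a rectangular picture frame lying in the x–z plane (depth along y). The opening is 330 mm wide (x) by 788 mm tall (z), surrounded by a border 45 mm wide on all four sides. The frame is 23 mm deep and is made of two full-height vertical stiles with two horizontal rails fitted between them.

The stool is on the floor beside the table on its +x side. The picture frame is on top of the table.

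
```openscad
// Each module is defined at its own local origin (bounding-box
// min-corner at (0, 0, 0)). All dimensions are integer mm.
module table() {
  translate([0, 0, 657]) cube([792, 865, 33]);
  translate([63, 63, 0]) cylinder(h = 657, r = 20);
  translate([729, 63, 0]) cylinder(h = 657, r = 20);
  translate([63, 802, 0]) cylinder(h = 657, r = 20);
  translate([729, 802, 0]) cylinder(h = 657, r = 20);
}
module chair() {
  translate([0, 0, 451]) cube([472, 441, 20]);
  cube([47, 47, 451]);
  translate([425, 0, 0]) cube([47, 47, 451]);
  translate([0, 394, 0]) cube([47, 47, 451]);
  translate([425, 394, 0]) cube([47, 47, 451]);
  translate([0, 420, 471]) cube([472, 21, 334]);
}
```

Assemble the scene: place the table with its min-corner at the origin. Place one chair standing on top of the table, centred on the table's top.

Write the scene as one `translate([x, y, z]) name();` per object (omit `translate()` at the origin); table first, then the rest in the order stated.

table();
translate([160, 212, 690]) chair();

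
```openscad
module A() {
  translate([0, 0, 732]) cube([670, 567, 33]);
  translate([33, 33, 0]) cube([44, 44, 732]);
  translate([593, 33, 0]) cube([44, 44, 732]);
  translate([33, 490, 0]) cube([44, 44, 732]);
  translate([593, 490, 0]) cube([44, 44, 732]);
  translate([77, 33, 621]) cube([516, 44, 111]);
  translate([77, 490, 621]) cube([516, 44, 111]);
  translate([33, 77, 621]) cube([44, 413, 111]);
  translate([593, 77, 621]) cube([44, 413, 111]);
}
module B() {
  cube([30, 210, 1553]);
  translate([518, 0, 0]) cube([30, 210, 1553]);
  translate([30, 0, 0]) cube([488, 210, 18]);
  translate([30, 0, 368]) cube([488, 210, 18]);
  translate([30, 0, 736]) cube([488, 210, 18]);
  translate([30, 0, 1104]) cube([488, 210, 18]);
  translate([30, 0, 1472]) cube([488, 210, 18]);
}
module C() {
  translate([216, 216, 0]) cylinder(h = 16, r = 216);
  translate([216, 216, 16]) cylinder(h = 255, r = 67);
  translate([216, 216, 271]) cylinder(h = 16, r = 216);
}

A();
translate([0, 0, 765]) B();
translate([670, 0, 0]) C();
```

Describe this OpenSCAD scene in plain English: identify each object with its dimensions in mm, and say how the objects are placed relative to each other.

A is a rectangular dining table. The top is 670×567×33 mm with its upper surface at z = 765 mm. It stands on four 44×44 mm square legs, each inset 33 mm from the nearest pair of top edges, running from the floor to the underside of the top. Four apron rails, 44 mm thick and 111 mm tall, run between adjacent legs with their top edges flush with the underside of the top and their outer faces flush with the legs' outer faces.

B is a bookshelf 548 mm wide overall, 210 mm deep and 1553 mm tall. The two sides are 30 mm thick vertical panels. 5 horizontal shelves of 18 mm thickness span between the inner faces of the sides; the lowest shelf sits on the floor and shelves are stacked with a clear vertical gap of 350 mm between each pair.

C is a spool: two coaxial disc flanges of radius 216 mm and thickness 16 mm, joined by a core cylinder of radius 67 mm and height 255 mm. The lower flange rests on z = 0 and the three cylinders share a vertical axis.

The bookshelf is on top of the table. The spool is against the table's +x side, with their −y faces flush.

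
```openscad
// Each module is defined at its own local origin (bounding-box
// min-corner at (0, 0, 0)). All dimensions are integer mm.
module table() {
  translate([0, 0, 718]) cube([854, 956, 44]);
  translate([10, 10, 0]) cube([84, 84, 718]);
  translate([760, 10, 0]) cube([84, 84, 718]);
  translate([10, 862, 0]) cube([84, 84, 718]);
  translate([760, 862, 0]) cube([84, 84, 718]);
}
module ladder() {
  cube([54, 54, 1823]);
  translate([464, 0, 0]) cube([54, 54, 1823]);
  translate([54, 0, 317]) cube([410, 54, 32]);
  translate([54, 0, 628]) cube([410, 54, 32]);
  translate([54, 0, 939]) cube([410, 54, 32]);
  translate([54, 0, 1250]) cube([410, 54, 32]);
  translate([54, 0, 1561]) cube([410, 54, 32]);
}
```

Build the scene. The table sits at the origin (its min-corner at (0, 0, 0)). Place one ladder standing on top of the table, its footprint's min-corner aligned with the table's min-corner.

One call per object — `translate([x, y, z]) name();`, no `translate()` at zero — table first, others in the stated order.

table();
translate([0, 0, 762]) ladder();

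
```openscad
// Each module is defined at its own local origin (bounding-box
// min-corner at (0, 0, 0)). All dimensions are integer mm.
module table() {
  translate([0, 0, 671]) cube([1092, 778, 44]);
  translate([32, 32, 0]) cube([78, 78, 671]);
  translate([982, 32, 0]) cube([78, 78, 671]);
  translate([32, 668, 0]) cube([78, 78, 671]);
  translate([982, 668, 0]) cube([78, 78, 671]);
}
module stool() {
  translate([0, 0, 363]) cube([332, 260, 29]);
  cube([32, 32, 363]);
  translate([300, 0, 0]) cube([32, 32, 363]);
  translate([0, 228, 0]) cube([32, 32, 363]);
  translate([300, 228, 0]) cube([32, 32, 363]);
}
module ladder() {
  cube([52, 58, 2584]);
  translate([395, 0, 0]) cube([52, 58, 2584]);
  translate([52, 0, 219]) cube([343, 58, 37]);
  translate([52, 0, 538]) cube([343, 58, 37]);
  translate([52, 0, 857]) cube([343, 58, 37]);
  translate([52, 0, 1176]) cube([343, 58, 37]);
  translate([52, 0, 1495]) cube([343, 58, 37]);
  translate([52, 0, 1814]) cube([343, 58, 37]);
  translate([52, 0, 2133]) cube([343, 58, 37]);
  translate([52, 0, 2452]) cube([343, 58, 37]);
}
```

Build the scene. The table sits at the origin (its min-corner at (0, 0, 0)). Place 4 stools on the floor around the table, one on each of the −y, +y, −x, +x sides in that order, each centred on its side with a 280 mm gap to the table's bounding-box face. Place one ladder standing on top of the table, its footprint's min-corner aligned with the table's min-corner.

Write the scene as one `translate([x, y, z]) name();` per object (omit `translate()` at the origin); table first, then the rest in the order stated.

table();
translate([380, -540, 0]) stool();
translate([380, 1058, 0]) stool();
translate([-612, 259, 0]) stool();
translate([1372, 259, 0]) stool();
translate([0, 0, 715]) ladder();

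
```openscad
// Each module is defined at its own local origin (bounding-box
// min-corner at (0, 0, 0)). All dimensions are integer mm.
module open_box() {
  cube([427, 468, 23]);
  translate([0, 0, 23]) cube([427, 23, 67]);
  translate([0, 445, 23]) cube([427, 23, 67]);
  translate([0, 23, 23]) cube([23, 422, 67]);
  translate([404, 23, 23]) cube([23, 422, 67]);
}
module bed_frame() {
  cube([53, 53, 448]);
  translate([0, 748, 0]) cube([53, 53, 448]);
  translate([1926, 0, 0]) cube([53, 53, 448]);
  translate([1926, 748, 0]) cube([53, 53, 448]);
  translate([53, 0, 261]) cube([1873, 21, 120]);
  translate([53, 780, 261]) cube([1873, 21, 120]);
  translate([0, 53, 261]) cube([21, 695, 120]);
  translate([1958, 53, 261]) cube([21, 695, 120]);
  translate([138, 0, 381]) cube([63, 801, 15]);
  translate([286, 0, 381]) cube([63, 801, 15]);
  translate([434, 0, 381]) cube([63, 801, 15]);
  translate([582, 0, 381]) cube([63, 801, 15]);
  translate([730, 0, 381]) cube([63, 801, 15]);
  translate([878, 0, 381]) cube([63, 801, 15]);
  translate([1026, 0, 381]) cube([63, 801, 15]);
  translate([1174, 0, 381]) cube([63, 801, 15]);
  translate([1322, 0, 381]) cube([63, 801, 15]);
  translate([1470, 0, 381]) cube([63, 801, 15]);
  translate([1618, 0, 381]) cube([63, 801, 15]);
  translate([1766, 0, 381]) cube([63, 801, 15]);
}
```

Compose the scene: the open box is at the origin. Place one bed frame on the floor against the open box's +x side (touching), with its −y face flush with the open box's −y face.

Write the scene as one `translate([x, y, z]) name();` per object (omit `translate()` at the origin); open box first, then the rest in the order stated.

open_box();
translate([427, 0, 0]) bed_frame();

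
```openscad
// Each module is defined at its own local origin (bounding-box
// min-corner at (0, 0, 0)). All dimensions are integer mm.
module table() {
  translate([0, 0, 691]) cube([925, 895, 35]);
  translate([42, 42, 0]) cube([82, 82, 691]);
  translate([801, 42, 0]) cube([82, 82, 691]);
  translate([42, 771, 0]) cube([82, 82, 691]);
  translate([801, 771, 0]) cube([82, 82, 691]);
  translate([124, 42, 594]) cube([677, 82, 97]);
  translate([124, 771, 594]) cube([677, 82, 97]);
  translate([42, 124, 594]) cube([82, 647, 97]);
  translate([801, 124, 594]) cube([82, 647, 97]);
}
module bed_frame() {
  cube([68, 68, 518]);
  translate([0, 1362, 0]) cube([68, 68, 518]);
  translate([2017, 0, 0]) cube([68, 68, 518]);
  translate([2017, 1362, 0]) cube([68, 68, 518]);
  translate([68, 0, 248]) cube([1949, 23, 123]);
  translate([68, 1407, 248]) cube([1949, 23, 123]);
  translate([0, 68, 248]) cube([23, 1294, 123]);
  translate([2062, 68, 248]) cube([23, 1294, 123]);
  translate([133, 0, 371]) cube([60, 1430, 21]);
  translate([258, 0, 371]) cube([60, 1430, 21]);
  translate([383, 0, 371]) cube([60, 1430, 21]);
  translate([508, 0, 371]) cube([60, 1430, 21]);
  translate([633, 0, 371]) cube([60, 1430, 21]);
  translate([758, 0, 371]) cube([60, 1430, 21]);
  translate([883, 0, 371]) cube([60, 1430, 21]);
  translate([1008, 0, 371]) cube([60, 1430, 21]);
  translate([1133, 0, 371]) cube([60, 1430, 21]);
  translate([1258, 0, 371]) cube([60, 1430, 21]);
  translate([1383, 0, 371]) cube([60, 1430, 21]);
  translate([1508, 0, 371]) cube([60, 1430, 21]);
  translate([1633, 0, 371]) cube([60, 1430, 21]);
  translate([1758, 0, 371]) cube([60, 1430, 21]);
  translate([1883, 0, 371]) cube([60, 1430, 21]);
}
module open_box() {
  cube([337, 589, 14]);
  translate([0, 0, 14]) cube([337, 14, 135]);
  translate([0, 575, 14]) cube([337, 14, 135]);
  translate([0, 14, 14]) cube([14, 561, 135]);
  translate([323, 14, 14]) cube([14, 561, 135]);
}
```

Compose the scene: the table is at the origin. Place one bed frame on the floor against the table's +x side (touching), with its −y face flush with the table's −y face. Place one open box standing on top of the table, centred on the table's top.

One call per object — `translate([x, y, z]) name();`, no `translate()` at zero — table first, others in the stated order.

table();
translate([925, 0, 0]) bed_frame();
translate([294, 153, 726]) open_box();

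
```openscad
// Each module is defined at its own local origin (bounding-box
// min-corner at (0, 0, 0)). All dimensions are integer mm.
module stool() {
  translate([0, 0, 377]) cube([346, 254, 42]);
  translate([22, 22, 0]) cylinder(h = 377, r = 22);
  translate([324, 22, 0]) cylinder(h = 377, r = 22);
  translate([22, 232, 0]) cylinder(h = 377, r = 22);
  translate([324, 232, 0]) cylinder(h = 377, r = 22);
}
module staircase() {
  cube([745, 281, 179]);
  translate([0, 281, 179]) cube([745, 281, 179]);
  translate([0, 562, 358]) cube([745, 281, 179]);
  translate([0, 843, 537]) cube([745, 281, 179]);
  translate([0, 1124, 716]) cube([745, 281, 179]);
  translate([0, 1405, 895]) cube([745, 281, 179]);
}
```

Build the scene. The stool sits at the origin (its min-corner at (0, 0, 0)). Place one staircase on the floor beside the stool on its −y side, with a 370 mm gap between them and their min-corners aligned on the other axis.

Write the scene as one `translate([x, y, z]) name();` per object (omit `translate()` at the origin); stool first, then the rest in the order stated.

stool();
translate([0, -2056, 0]) staircase();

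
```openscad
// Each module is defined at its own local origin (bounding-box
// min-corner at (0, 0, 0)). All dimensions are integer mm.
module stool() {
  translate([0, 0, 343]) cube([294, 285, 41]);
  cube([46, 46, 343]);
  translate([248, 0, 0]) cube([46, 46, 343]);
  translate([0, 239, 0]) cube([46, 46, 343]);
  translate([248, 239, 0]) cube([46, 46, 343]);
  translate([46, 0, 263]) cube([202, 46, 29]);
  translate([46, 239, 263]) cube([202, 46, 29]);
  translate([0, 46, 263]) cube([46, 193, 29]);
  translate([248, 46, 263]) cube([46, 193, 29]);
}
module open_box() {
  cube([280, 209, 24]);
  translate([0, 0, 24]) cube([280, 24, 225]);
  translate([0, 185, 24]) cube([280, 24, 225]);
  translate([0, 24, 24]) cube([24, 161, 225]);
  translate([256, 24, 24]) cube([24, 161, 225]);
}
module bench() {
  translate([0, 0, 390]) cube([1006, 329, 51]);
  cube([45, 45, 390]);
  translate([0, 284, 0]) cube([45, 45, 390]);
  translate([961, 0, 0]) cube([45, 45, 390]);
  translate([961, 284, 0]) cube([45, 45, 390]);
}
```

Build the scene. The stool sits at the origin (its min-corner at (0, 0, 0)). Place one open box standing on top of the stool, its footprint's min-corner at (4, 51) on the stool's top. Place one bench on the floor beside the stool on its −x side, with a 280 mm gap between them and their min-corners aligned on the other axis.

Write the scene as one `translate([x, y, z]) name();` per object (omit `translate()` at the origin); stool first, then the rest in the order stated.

stool();
translate([4, 51, 384]) open_box();
translate([-1286, 0, 0]) bench();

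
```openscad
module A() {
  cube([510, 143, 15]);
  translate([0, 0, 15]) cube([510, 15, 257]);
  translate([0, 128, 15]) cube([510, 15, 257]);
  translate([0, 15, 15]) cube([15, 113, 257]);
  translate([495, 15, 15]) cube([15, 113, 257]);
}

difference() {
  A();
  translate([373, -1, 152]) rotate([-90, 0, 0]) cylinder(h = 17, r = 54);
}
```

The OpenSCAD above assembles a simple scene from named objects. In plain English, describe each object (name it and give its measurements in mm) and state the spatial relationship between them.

A is an open-topped rectangular box: outside dimensions 510×143×272 mm, with a uniform wall and base thickness of 15 mm. The base is a full 510×143 slab on the floor; four walls sit on top of the base. The front and back walls (the −y and +y sides) span the full width; the two side walls fit between them.

The open box has a circular hole of radius 54 mm through its front wall, centred at (x = 373, z = 152).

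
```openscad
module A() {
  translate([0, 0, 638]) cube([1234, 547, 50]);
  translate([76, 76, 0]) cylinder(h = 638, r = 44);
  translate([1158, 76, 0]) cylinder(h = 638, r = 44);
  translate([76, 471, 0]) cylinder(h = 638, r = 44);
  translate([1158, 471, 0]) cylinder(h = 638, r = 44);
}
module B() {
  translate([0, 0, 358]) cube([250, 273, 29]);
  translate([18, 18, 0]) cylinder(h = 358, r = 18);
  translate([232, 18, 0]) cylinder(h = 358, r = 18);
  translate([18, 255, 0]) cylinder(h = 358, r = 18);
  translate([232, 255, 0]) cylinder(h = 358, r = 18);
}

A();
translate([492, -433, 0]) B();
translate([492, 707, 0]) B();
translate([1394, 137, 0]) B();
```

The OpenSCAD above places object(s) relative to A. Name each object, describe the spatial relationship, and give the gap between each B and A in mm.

Each stool's nearest face is 160 mm from the table's bounding box.

A is a table. B is a stool. Three stools sit around the table at the −y, +y, +x sides. The gap between each stool and the table is 160 mm.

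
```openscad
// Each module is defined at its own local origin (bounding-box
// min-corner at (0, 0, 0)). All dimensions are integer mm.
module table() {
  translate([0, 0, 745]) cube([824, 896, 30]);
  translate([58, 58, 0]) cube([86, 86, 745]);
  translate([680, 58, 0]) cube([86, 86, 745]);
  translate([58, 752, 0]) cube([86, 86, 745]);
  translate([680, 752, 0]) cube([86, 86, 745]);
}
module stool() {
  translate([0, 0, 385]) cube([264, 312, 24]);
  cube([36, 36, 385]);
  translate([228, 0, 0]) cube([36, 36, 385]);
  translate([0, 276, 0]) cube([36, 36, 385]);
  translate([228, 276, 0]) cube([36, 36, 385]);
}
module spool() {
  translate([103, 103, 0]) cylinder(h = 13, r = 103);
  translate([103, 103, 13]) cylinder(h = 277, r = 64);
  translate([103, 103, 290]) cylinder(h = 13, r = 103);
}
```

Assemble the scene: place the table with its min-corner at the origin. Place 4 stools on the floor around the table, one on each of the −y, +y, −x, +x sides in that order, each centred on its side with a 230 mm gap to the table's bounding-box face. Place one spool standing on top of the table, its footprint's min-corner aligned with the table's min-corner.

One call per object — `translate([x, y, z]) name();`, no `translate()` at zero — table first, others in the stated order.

table();
translate([280, -542, 0]) stool();
translate([280, 1126, 0]) stool();
translate([-494, 292, 0]) stool();
translate([1054, 292, 0]) stool();
translate([0, 0, 775]) spool();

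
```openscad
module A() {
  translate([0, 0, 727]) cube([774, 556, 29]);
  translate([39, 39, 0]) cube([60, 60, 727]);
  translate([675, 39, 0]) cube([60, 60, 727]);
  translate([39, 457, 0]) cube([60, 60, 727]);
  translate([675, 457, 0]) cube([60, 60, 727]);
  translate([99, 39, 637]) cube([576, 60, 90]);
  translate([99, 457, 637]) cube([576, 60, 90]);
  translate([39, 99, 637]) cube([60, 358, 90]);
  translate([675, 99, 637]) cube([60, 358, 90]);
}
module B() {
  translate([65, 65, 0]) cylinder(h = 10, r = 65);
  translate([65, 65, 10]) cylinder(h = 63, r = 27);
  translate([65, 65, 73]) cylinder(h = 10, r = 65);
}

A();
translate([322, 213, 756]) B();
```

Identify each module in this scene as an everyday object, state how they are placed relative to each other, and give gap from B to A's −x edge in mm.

The spool's min-x is at 322; the table's min-x is 0; gap = 322 mm.

A is a table. B is a spool. The spool is on top of the table, centred. The gap from the spool to the table's −x edge is 322 mm.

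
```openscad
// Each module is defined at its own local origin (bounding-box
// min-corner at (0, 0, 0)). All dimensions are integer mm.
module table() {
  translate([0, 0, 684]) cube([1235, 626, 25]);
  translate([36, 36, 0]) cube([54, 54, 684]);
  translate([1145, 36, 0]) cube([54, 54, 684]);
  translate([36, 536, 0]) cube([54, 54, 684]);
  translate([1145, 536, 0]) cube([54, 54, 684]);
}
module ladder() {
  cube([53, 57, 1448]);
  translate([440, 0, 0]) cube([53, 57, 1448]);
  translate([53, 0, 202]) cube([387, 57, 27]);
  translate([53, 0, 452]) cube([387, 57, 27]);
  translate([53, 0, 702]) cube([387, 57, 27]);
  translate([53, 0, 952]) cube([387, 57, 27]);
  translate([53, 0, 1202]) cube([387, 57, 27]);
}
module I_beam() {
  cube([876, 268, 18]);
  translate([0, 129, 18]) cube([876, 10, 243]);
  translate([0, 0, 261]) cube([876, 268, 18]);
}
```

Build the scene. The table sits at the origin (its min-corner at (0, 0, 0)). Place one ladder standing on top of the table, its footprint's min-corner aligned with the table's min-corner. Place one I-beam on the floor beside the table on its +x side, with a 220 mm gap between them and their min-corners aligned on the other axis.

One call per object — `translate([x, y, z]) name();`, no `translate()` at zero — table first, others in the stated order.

table();
translate([0, 0, 709]) ladder();
translate([1455, 0, 0]) I_beam();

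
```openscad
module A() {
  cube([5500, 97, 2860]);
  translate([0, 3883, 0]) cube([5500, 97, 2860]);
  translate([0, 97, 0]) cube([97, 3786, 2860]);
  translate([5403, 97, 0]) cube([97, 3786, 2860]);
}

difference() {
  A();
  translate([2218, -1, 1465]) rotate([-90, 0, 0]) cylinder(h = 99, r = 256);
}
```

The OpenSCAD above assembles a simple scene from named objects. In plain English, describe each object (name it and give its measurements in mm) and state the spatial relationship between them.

A is a box-shaped house frame (walls only): outside footprint 5500×3980 mm, wall height 2860 mm, wall thickness 97 mm. The two y-facing walls run the full x-width; the two x-facing walls fit between the inner faces of the y-facing walls.

The house frame has a circular hole of radius 256 mm through its front wall, centred at (x = 2218, z = 1465).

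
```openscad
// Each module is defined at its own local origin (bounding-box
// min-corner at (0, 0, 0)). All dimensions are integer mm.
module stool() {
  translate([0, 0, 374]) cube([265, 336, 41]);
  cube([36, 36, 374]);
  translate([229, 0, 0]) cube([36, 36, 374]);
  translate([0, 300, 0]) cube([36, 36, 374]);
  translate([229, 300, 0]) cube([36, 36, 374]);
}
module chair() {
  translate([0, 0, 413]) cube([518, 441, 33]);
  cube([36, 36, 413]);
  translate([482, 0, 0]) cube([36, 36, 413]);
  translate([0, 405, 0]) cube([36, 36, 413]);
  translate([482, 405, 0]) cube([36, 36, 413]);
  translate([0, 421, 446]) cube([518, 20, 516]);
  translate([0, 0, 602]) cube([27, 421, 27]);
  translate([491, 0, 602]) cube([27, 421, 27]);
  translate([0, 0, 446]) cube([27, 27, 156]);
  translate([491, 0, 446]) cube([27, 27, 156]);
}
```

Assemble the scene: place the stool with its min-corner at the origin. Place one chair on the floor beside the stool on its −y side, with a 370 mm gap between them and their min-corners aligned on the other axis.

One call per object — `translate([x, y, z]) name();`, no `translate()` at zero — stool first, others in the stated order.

stool();
translate([0, -811, 0]) chair();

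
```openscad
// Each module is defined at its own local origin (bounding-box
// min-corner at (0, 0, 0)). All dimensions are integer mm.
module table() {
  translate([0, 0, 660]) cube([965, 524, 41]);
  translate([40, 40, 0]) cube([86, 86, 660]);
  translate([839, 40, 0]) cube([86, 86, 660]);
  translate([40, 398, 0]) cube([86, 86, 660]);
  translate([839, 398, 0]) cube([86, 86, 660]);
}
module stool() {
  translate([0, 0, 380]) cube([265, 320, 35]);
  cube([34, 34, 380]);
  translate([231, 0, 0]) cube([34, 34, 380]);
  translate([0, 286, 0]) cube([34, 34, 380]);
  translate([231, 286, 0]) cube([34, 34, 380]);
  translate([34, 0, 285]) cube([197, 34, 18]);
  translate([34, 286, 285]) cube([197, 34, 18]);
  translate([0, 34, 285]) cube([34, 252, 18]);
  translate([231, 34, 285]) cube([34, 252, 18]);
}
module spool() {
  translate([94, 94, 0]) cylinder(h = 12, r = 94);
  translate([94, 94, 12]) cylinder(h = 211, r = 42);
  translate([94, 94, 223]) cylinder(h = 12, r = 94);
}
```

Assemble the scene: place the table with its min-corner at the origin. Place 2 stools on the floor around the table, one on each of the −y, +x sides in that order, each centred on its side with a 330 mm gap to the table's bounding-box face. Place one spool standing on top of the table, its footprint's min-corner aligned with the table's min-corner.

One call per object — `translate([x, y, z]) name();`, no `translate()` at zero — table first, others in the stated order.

table();
translate([350, -650, 0]) stool();
translate([1295, 102, 0]) stool();
translate([0, 0, 701]) spool();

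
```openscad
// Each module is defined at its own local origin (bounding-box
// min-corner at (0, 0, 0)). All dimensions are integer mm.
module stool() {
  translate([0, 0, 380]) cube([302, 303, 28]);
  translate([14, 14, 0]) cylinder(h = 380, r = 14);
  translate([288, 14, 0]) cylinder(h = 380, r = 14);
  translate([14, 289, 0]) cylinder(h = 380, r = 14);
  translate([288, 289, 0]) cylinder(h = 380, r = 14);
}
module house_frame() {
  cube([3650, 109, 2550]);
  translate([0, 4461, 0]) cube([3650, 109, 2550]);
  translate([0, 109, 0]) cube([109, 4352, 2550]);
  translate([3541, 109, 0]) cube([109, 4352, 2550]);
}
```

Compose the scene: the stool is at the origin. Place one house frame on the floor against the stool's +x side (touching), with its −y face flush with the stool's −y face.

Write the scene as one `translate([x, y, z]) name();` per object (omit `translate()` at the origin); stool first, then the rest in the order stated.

stool();
translate([302, 0, 0]) house_frame();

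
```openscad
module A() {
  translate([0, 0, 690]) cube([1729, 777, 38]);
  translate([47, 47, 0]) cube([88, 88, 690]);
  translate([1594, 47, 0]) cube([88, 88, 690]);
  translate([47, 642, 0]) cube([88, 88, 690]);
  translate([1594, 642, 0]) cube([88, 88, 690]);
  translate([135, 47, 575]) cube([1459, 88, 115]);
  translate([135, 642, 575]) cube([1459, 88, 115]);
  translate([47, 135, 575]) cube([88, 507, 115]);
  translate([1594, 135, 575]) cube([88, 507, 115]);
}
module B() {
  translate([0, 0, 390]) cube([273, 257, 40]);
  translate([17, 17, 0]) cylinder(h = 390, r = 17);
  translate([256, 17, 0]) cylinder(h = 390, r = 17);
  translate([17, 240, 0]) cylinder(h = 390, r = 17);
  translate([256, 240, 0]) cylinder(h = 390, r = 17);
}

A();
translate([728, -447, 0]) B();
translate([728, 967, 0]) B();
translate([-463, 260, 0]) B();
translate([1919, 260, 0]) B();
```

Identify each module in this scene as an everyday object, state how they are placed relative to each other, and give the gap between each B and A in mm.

A is a table. B is a stool. Four stools sit around the table at the −y, +y, −x, +x sides. The gap between each stool and the table is 190 mm.

Each stool's nearest face is 190 mm from the table's bounding box.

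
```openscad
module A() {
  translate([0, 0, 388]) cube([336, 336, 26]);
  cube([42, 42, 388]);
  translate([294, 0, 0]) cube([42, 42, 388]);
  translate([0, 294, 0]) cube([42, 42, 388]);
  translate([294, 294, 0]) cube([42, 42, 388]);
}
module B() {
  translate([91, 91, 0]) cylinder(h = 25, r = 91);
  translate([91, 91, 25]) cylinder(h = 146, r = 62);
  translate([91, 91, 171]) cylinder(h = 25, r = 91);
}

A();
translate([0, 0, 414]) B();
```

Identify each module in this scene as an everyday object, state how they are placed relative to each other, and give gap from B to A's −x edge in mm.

The spool's min-x is at 0; the stool's min-x is 0; gap = 0 mm.

A is a stool. B is a spool. The spool is on top of the stool. The gap from the spool to the stool's −x edge is 0 mm.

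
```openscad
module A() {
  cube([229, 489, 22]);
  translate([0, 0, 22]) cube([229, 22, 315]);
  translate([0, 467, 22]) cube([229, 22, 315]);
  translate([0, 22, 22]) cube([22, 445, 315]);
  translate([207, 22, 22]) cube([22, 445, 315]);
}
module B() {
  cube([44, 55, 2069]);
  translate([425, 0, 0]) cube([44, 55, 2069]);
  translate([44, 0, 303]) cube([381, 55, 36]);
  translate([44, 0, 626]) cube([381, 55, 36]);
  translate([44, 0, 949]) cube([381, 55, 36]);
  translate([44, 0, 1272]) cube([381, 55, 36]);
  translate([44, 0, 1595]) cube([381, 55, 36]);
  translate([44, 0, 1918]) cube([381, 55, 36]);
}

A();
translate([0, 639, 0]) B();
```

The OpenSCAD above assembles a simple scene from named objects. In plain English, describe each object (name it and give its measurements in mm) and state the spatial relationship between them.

A is an open-topped rectangular box: outside dimensions 229×489×337 mm, with a uniform wall and base thickness of 22 mm. The base is a full 229×489 slab on the floor; four walls sit on top of the base. The front and back walls (the −y and +y sides) span the full width; the two side walls fit between them.

B is a straight ladder. Two 44×55 mm vertical rails, 2069 mm tall, stand 469 mm apart (outside-to-outside) with their front faces coplanar on the −y side. 6 rungs, each 55 mm deep and 36 mm tall, span between the inner faces of the rails, front faces flush with the rails. The lowest rung's underside is at z = 303 mm and rungs are spaced 323 mm apart (underside to underside).

The ladder is on the floor beside the open box on its +y side.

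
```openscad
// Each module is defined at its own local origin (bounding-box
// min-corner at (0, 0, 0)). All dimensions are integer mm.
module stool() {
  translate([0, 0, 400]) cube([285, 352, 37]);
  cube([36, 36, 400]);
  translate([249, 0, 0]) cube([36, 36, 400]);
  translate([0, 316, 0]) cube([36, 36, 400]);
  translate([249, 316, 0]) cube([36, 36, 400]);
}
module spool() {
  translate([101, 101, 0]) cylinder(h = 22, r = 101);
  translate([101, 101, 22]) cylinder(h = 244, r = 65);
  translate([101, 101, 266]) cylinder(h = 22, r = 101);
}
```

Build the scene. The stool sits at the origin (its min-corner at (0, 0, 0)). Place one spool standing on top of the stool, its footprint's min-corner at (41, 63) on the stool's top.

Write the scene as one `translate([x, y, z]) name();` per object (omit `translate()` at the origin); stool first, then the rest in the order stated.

stool();
translate([41, 63, 437]) spool();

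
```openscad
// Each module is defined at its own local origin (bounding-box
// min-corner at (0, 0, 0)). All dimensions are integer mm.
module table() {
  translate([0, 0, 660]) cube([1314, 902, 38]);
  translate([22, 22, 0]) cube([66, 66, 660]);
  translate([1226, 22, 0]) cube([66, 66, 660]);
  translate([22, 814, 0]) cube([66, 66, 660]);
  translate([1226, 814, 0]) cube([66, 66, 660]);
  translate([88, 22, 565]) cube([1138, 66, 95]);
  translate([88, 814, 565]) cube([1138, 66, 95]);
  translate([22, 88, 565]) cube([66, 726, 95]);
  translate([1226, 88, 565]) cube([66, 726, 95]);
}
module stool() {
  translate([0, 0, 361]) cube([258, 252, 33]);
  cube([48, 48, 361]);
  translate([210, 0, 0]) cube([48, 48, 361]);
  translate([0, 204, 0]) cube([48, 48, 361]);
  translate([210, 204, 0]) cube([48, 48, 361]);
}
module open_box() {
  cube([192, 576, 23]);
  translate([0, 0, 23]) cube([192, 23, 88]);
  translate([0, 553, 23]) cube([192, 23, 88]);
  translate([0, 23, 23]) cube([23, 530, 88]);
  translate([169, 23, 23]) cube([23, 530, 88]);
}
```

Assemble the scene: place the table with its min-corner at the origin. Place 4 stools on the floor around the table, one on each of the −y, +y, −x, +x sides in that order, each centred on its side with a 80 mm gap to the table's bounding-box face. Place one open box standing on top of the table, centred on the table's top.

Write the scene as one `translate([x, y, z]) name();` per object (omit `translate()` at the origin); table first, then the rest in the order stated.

table();
translate([528, -332, 0]) stool();
translate([528, 982, 0]) stool();
translate([-338, 325, 0]) stool();
translate([1394, 325, 0]) stool();
translate([561, 163, 698]) open_box();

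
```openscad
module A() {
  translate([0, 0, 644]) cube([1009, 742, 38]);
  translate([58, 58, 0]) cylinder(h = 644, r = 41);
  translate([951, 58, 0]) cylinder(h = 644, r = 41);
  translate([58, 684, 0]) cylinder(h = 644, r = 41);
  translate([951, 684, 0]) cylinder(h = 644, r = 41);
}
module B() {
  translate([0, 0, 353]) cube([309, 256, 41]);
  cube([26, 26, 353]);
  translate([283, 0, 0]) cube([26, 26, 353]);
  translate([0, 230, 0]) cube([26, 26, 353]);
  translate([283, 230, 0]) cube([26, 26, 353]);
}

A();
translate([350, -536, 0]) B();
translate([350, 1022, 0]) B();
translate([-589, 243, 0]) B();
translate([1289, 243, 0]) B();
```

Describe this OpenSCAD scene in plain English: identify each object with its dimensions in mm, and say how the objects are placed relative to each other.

A is a table: top 1009 mm (x) × 742 mm (y), 38 mm thick, upper face at z = 682 mm, on four round legs of 82 mm diameter, each leg's bounding box inset 17 mm from the nearest pair of top edges, running from z = 0 to the bottom of the top.

B is a simple wooden stool: a rectangular seat 309 mm (x) by 256 mm (y), 41 mm thick, top face at z = 394 mm, on four square legs, each 26×26 mm in cross-section. The legs rest on z = 0, each flush with a corner of the seat.

Four stools sit around the table at the −y, +y, −x, +x sides.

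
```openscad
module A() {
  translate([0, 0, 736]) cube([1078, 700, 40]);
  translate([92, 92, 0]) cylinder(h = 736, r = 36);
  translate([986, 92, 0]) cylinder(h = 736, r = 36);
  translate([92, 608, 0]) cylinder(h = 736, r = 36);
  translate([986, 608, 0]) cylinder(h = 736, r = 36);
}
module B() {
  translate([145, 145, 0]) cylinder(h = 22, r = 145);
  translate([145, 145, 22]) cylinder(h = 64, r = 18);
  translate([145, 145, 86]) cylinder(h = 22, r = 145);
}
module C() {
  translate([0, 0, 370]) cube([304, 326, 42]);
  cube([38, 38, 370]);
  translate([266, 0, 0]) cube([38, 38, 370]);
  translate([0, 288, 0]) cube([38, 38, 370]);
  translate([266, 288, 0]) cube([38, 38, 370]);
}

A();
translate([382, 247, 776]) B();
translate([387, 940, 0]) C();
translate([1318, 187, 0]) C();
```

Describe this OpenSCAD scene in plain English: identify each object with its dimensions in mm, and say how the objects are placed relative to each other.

A is a table with a 1078×700 mm rectangular top, 40 mm thick, top surface at z = 776 mm, supported by four round legs of 72 mm diameter, each leg's bounding box inset 56 mm from the nearest pair of top edges, running from the floor.

B is a spool: two coaxial disc flanges of radius 145 mm and thickness 22 mm, joined by a core cylinder of radius 18 mm and height 64 mm. The lower flange rests on z = 0 and the three cylinders share a vertical axis.

C is a four-legged stool. The seat is a 304×326×42 mm slab whose top surface is at z = 412 mm; four square legs, each 38×38 mm in cross-section, run from the floor (z = 0) to the underside of the seat, each flush with a corner of the seat.

The spool is on top of the table. Two stools sit around the table at the +y, +x sides.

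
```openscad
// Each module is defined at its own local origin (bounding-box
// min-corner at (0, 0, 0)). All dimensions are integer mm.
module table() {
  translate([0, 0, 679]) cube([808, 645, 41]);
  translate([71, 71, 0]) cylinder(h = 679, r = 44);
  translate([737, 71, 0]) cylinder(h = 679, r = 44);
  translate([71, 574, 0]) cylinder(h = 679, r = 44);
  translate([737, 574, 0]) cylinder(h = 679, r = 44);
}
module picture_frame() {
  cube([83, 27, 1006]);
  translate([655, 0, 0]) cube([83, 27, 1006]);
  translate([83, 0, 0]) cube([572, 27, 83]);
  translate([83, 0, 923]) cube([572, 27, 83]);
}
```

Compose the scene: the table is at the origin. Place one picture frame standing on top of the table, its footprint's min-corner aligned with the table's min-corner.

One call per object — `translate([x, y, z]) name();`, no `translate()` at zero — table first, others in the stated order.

table();
translate([0, 0, 720]) picture_frame();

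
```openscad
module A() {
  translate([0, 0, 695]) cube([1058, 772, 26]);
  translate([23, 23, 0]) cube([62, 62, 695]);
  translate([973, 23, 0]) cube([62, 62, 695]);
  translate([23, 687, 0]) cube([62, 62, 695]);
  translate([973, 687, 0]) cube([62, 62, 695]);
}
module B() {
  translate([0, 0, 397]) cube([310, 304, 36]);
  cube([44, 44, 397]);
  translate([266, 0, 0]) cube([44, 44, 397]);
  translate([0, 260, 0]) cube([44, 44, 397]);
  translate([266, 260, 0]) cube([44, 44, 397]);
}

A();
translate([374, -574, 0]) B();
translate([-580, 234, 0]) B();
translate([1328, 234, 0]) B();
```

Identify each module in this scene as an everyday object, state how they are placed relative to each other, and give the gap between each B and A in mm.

A is a table. B is a stool. Three stools sit around the table at the −y, −x, +x sides. The gap between each stool and the table is 270 mm.

Each stool's nearest face is 270 mm from the table's bounding box.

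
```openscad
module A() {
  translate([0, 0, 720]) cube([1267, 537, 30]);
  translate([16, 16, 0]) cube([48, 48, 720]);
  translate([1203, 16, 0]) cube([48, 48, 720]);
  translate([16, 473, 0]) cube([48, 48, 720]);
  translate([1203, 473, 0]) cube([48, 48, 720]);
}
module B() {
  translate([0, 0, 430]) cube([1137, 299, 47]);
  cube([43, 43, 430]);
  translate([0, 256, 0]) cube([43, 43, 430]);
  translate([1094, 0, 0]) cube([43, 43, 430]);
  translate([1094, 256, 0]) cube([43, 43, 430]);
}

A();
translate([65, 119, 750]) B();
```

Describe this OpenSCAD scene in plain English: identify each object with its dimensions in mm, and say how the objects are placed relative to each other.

A is a table with a 1267×537 mm rectangular top, 30 mm thick, top surface at z = 750 mm, supported by four 48×48 mm square legs, each inset 16 mm from the nearest pair of top edges, running from the floor.

B is a bench: a 1137×299 mm seat slab, 47 mm thick, top at z = 477 mm, on four 43×43 mm square legs flush with the seat corners and standing on z = 0.

The bench is on top of the table, centred.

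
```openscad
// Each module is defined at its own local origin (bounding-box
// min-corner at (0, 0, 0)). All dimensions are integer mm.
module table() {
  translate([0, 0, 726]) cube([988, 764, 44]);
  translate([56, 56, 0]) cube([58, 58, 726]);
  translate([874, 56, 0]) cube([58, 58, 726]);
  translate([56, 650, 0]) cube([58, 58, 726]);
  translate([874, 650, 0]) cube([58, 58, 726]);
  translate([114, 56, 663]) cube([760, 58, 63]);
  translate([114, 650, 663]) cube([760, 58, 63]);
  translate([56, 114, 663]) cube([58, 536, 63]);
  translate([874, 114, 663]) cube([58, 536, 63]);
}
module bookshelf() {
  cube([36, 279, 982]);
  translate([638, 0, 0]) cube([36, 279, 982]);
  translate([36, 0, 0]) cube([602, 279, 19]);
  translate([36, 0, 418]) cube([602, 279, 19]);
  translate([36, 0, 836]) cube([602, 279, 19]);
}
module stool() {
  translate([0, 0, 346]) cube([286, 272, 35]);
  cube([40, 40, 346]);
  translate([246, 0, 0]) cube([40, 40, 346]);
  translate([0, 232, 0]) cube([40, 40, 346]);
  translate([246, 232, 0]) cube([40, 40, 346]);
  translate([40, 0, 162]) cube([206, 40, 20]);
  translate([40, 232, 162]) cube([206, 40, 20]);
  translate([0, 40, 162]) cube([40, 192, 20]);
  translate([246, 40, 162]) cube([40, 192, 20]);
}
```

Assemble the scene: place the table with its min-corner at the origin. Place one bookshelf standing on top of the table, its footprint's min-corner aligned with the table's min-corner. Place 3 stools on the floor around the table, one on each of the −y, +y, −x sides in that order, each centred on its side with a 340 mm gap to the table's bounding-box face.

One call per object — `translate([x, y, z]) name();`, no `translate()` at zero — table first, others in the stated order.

table();
translate([0, 0, 770]) bookshelf();
translate([351, -612, 0]) stool();
translate([351, 1104, 0]) stool();
translate([-626, 246, 0]) stool();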